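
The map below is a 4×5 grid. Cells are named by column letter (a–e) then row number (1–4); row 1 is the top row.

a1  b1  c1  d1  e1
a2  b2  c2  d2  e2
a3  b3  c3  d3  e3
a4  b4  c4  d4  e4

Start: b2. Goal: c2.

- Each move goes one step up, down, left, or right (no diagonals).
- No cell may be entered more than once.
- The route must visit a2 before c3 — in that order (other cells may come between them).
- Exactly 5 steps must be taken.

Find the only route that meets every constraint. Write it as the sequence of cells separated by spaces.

The waypoints must appear in the order a2, c3, with no cell reused.
Route from b2: left 1 to a2, down 1 to a3, right 2 to c3, up 1 to c2 — 5 moves in all.
Check: order respected (a2 at step 1, c3 at step 4); 5 moves as required.

b2 a2 a3 b3 c3 c2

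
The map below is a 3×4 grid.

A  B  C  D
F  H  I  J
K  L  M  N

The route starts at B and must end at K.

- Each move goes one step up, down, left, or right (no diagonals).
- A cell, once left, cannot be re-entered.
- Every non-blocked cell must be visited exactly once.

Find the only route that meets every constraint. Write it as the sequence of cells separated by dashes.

B - A - F - H - I - C - D - J - N - M - L - K

Need to visit all 12 open cells exactly once, starting at B and ending at K.
Cell A has only two open neighbours (F and B), so the path must pass straight through it: one of those is the cell it's entered from and the other is where it exits.
Route from B: left 1 to A, down 1 to F, right 2 to I, up 1 to C, right 1 to D, down 2 to N, left 3 to K — 11 moves in all.
Check: all 12 open cells covered.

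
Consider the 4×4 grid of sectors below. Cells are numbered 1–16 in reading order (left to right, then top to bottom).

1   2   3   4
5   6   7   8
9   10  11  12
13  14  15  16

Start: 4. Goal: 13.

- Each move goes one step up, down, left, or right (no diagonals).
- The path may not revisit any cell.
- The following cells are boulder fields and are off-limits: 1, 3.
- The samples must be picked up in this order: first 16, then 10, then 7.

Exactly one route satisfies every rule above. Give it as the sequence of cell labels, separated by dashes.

The waypoints must appear in the order 16, 10, 7, with no cell reused.
Route from 4: down 3 to 16, left 2 to 14, up 1 to 10, right 1 to 11, up 1 to 7, left 2 to 5, down 2 to 13 — 12 moves in all.
Check: order respected (16 at step 3, 10 at step 6, 7 at step 8).

4 - 8 - 12 - 16 - 15 - 14 - 10 - 11 - 7 - 6 - 5 - 9 - 13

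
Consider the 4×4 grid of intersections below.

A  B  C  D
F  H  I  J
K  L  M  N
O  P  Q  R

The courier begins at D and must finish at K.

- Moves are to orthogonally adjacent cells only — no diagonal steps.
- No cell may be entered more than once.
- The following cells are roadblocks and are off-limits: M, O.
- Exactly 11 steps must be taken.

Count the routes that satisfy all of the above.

3

Need simple routes of exactly 11 moves from D to K (Manhattan distance 5, so 3 moves are spent on a detour and 3 undoing it).
Enumerating: D J N R Q P L H B A F K | D C I J N R Q P L H F K | D C B H I J N R Q P L K.
That gives 3 routes.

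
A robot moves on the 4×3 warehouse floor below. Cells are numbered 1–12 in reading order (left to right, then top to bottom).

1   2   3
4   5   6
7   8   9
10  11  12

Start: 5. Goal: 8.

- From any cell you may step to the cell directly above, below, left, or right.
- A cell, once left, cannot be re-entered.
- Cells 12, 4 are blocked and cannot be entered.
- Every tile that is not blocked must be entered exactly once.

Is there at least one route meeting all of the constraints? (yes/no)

Cell 1 has only one open neighbour but is neither the start nor the goal, so a Hamiltonian route would have to both enter and leave it through the same neighbour — impossible without revisiting.

no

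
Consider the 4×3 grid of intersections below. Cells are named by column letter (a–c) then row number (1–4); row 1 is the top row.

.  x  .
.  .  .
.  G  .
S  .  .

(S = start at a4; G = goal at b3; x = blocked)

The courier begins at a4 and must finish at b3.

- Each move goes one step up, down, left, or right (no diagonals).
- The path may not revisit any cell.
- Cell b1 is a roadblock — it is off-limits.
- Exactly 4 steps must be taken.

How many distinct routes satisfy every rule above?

Need simple routes of exactly 4 moves from a4 to b3 (Manhattan distance 2, so 1 moves are spent on a detour and 1 undoing it).
Enumerating: a4 a3 a2 b2 b3 | a4 b4 c4 c3 b3.
That gives 2 routes.

2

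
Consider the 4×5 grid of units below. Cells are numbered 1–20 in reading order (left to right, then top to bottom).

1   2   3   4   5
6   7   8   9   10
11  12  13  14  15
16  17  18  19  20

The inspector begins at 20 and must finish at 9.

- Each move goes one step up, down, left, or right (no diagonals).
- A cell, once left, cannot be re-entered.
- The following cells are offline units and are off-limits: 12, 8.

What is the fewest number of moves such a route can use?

The Manhattan distance from 20 to 9 is |4−2| + |5−4| = 3, so at least 3 moves are needed.
A route of 3 moves achieves this: 20 → 15 → 10 → 9.
Since 3 matches the lower bound, it is optimal.

3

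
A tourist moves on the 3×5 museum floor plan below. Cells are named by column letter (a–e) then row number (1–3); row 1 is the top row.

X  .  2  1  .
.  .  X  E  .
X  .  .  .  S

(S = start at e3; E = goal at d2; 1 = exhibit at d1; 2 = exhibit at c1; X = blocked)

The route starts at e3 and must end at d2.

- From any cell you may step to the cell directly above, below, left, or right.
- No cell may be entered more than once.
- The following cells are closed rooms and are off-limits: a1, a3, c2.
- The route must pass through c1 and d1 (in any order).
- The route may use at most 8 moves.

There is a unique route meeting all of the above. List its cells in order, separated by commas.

e3, d3, c3, b3, b2, b1, c1, d1, d2

The budget equals the shortest possible length, so every move has to be on a shortest route through the required cells.
Route from e3: left 3 to b3, up 2 to b1, right 2 to d1, down 1 to d2 — 8 moves in all.
Check: all required cells visited; 8 ≤ 8 moves.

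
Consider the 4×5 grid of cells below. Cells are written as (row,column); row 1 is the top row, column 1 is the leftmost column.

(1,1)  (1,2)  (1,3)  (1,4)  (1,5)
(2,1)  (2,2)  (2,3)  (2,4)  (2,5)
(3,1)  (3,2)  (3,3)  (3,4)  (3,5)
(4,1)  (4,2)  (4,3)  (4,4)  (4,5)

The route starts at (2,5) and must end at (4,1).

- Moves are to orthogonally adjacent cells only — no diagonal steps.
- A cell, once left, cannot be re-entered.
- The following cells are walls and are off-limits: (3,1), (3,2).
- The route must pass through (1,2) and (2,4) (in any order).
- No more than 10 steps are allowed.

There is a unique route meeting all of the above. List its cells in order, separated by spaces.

(2,5) (2,4) (1,4) (1,3) (1,2) (2,2) (2,3) (3,3) (4,3) (4,2) (4,1)

The 10-move cap with required stops at (1,2), (2,4) leaves no slack for detours.
Route from (2,5): left 1 to (2,4), up 1 to (1,4), left 2 to (1,2), down 1 to (2,2), right 1 to (2,3), down 2 to (4,3), left 2 to (4,1) — 10 moves in all.
Check: all required cells visited; 10 ≤ 10 moves.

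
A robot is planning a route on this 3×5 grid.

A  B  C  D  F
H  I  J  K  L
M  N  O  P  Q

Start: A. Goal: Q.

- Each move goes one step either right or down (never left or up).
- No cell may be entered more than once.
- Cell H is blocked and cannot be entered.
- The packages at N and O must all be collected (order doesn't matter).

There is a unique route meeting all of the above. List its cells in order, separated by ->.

A -> B -> I -> N -> O -> P -> Q

Moves only go right or down, so the column and row indices never decrease.
Route from A: right to B, 2× down (reaching N), 3× right (reaching Q) — 6 moves in all.
Check: all required cells visited.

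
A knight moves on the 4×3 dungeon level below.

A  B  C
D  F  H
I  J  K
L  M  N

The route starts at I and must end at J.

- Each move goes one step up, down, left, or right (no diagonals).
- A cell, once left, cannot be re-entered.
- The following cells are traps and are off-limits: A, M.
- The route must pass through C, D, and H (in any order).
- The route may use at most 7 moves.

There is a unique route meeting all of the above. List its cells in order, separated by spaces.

The 7-move cap with required stops at C, D, H leaves no slack for detours.
Route from I: up 1 to D, right 1 to F, up 1 to B, right 1 to C, down 2 to K, left 1 to J — 7 moves in all.
Check: all required cells visited; 7 ≤ 7 moves.

I D F B C H K J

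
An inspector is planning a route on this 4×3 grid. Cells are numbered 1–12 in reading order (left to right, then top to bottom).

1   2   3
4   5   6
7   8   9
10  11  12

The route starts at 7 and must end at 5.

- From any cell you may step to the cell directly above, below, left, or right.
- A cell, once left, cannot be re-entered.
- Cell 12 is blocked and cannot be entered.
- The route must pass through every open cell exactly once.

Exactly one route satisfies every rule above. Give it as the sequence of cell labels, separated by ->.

7 -> 10 -> 11 -> 8 -> 9 -> 6 -> 3 -> 2 -> 1 -> 4 -> 5

Need to visit all 11 open cells exactly once, starting at 7 and ending at 5.
Cell 1 has only two open neighbours (4 and 2), so the path must pass straight through it: one of those is the cell it's entered from and the other is where it exits.
Route from 7: down to 10, right to 11, up to 8, right to 9, 2× up (reaching 3), 2× left (reaching 1), down to 4, right to 5 — 10 moves in all.
Check: all 11 open cells covered.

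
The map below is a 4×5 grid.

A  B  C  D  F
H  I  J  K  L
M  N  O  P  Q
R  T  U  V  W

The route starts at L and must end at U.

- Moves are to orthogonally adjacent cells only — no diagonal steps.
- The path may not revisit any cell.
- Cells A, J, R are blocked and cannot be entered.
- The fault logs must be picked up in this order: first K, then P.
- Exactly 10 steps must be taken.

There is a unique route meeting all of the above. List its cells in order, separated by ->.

L -> K -> D -> C -> B -> I -> N -> O -> P -> V -> U

The waypoints must appear in the order K, P, with no cell reused.
Route from L: left 1 to K, up 1 to D, left 2 to B, down 2 to N, right 2 to P, down 1 to V, left 1 to U — 10 moves in all.
Check: order respected (K at step 1, P at step 8); 10 moves as required.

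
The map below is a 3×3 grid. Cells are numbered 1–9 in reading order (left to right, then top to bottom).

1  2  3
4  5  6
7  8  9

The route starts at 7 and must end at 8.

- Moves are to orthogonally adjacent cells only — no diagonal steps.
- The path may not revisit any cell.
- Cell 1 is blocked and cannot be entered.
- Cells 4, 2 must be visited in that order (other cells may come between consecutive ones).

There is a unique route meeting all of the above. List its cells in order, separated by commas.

7, 4, 5, 2, 3, 6, 9, 8

The waypoints must appear in the order 4, 2, with no cell reused.
Route from 7: up 1 to 4, right 1 to 5, up 1 to 2, right 1 to 3, down 2 to 9, left 1 to 8 — 7 moves in all.
Check: order respected (4 at step 1, 2 at step 3).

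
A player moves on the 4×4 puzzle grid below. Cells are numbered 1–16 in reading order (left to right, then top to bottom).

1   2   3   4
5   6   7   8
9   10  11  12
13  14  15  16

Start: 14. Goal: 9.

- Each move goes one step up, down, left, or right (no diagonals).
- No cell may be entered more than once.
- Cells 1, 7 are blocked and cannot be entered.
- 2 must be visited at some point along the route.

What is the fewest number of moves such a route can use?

Any route passes through 2 somewhere between 14 and 9. Summing Manhattan distances along the two legs (14 → 2 → 9) gives a lower bound of 3 + 3 = 6 moves.
The shortest route satisfying every rule uses 10 moves: 14 → 10 → 11 → 12 → 8 → 4 → 3 → 2 → 6 → 5 → 9.
The no-revisit rule (legs can't share cells) pushes the minimum above the 6-move bound; an exhaustive check rules out every length from 6 to 9 (on a 4-connected grid the length of any start-to-goal walk has the same parity as the Manhattan bound, so only lengths 6, 8, 10, … need checking), leaving 10 as the minimum.

10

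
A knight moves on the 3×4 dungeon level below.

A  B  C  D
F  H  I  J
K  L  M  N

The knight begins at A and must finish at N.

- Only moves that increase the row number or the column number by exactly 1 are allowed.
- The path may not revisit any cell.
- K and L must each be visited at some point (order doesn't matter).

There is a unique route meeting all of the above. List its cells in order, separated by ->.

A -> F -> K -> L -> M -> N

Moves only go right or down, so the column and row indices never decrease.
Route from A: 2× down (reaching K), 3× right (reaching N) — 5 moves in all.
Check: all required cells visited.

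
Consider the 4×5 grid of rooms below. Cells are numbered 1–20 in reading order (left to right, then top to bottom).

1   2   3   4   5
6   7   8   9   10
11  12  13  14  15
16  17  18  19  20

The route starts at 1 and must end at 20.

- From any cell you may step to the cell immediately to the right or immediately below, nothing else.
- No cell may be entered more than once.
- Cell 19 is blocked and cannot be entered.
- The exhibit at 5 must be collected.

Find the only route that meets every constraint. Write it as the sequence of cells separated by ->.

1 -> 2 -> 3 -> 4 -> 5 -> 10 -> 15 -> 20

Moves only go right or down, so the column and row indices never decrease.
Route from 1: 4× right (reaching 5), 3× down (reaching 20) — 7 moves in all.
Check: all required cells visited.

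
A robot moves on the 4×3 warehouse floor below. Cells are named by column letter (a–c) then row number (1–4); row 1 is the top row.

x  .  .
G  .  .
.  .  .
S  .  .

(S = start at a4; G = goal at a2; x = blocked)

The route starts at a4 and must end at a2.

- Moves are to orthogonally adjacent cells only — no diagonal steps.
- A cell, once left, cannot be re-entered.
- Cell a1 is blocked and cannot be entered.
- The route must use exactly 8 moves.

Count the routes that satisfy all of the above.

Need simple routes of exactly 8 moves from a4 to a2 (Manhattan distance 2, so 3 moves are spent on a detour and 3 undoing it).
Enumerating: a4 a3 b3 b4 c4 c3 c2 b2 a2 | a4 a3 b3 c3 c2 c1 b1 b2 a2 | a4 b4 b3 c3 c2 c1 b1 b2 a2 | a4 b4 c4 c3 c2 c1 b1 b2 a2 | a4 b4 c4 c3 c2 b2 b3 a3 a2.
That gives 5 routes.

5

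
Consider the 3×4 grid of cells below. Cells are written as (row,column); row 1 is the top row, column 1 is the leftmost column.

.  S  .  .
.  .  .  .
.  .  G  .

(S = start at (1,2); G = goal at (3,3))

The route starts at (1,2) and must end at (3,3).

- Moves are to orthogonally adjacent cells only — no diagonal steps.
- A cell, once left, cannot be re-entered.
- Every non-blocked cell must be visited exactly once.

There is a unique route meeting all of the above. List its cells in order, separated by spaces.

(1,2) (1,1) (2,1) (3,1) (3,2) (2,2) (2,3) (1,3) (1,4) (2,4) (3,4) (3,3)

Need to visit all 12 open cells exactly once, starting at (1,2) and ending at (3,3).
Cell (3,4) has only two open neighbours ((2,4) and (3,3)), so the path must pass straight through it: one of those is the cell it's entered from and the other is where it exits.
Route from (1,2): left 1 to (1,1), down 2 to (3,1), right 1 to (3,2), up 1 to (2,2), right 1 to (2,3), up 1 to (1,3), right 1 to (1,4), down 2 to (3,4), left 1 to (3,3) — 11 moves in all.
Check: all 12 open cells covered.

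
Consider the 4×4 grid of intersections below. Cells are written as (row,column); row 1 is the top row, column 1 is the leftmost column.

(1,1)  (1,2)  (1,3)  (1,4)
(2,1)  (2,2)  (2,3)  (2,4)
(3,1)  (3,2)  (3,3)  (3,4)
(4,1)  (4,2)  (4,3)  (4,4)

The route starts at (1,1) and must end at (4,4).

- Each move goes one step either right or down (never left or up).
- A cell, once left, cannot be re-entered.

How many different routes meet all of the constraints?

A right/down-only route from (1,1) to (4,4) makes exactly 3 down-moves and 3 right-moves in some order.
With no other constraints that would be C(6,3) = 20 routes.
That gives 20 routes.

20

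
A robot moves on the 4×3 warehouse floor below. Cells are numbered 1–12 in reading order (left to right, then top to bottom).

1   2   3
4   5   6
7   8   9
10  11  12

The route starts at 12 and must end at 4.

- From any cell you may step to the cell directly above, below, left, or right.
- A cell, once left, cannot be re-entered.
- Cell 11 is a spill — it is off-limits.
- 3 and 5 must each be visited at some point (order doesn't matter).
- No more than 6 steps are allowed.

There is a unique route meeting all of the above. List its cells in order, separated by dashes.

The 6-move cap with required stops at 3, 5 leaves no slack for detours.
Route from 12: 3× up (reaching 3), left to 2, down to 5, left to 4 — 6 moves in all.
Check: all required cells visited; 6 ≤ 6 moves.

12 - 9 - 6 - 3 - 2 - 5 - 4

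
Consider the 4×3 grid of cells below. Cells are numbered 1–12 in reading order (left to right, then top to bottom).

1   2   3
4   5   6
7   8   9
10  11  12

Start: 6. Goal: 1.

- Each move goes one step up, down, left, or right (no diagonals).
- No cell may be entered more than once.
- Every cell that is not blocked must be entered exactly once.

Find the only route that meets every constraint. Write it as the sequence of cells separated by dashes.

Need to visit all 12 open cells exactly once, starting at 6 and ending at 1.
Cell 3 has only two open neighbours (6 and 2), so the path must pass straight through it: one of those is the cell it's entered from and the other is where it exits.
Route from 6: up to 3, left to 2, 2× down (reaching 8), right to 9, down to 12, 2× left (reaching 10), 3× up (reaching 1) — 11 moves in all.
Check: all 12 open cells covered.

6 - 3 - 2 - 5 - 8 - 9 - 12 - 11 - 10 - 7 - 4 - 1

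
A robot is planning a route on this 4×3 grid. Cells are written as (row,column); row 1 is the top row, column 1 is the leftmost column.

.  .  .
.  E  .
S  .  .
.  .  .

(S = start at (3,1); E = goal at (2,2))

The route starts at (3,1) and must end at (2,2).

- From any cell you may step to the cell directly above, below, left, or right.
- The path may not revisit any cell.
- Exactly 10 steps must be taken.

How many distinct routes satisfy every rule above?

Need simple routes of exactly 10 moves from (3,1) to (2,2) (Manhattan distance 2, so 4 moves are spent on a detour and 4 undoing it).
Enumerating: (3,1) (2,1) (1,1) (1,2) (1,3) (2,3) (3,3) (4,3) (4,2) (3,2) (2,2) | (3,1) (4,1) (4,2) (3,2) (3,3) (2,3) (1,3) (1,2) (1,1) (2,1) (2,2) | (3,1) (4,1) (4,2) (4,3) (3,3) (2,3) (1,3) (1,2) (1,1) (2,1) (2,2) | (3,1) (3,2) (4,2) (4,3) (3,3) (2,3) (1,3) (1,2) (1,1) (2,1) (2,2).
That gives 4 routes.

4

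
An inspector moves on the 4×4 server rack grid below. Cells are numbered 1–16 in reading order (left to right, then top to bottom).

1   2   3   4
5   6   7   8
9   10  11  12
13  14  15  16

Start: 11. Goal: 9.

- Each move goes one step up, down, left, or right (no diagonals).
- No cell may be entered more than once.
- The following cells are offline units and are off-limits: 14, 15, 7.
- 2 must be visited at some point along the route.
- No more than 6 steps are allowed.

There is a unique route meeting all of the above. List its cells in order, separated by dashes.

11 - 10 - 6 - 2 - 1 - 5 - 9

The budget equals the shortest possible length, so every move has to be on a shortest route through the required cells.
Route from 11: left 1 to 10, up 2 to 2, left 1 to 1, down 2 to 9 — 6 moves in all.
Check: all required cells visited; 6 ≤ 6 moves.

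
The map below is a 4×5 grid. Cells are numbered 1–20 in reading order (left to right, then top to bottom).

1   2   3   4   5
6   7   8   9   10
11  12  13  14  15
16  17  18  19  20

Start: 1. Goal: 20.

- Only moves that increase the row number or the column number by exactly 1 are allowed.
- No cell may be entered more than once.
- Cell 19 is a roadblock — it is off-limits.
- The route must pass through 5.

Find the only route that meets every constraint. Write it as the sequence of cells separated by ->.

1 -> 2 -> 3 -> 4 -> 5 -> 10 -> 15 -> 20

Moves only go right or down, so the column and row indices never decrease.
Route from 1: right 4 to 5, down 3 to 20 — 7 moves in all.
Check: all required cells visited.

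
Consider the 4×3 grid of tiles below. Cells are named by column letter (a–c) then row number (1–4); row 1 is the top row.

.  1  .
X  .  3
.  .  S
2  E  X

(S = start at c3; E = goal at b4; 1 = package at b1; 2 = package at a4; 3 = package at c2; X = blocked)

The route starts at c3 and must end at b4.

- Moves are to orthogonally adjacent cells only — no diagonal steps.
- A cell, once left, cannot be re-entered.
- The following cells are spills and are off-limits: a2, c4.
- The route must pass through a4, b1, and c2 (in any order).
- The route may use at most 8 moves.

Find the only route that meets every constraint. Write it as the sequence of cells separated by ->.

The budget equals the shortest possible length, so every move has to be on a shortest route through the required cells.
Route from c3: 2× up (reaching c1), left to b1, 2× down (reaching b3), left to a3, down to a4, right to b4 — 8 moves in all.
Check: all required cells visited; 8 ≤ 8 moves.

c3 -> c2 -> c1 -> b1 -> b2 -> b3 -> a3 -> a4 -> b4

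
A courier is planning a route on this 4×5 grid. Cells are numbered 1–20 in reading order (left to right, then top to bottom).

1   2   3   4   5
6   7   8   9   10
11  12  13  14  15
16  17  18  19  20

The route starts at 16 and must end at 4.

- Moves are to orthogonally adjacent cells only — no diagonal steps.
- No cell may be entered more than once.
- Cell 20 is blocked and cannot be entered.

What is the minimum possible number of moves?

6

The Manhattan distance from 16 to 4 is |4−1| + |1−4| = 6, so at least 6 moves are needed.
A route of 6 moves achieves this: 16 → 11 → 6 → 1 → 2 → 3 → 4.
Since 6 matches the lower bound, it is optimal.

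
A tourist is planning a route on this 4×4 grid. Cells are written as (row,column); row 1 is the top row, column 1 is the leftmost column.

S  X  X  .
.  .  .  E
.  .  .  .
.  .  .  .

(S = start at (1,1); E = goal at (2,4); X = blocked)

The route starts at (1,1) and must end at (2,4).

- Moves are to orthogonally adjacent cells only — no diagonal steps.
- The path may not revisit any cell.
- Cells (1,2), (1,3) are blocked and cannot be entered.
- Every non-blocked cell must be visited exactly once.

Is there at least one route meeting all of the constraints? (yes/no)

no

Cell (1,4) has only one open neighbour but is neither the start nor the goal, so a Hamiltonian route would have to both enter and leave it through the same neighbour — impossible without revisiting.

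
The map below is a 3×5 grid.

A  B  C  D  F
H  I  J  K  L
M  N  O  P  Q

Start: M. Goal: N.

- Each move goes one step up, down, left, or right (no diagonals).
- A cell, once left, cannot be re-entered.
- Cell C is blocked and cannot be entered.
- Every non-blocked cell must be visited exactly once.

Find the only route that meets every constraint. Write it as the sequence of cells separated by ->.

M -> H -> A -> B -> I -> J -> K -> D -> F -> L -> Q -> P -> O -> N

Need to visit all 14 open cells exactly once, starting at M and ending at N.
Cell F has only two open neighbours (L and D), so the path must pass straight through it: one of those is the cell it's entered from and the other is where it exits.
Route from M: up 2 to A, right 1 to B, down 1 to I, right 2 to K, up 1 to D, right 1 to F, down 2 to Q, left 3 to N — 13 moves in all.
Check: all 14 open cells covered.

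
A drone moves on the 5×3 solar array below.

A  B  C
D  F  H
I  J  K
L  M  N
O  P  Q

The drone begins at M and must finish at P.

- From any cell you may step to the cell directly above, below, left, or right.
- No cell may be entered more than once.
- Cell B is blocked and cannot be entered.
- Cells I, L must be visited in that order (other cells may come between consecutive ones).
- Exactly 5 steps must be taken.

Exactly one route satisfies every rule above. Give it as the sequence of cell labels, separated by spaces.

M J I L O P

The waypoints must appear in the order I, L, with no cell reused.
Route from M: up to J, left to I, 2× down (reaching O), right to P — 5 moves in all.
Check: order respected (I at step 2, L at step 3); 5 moves as required.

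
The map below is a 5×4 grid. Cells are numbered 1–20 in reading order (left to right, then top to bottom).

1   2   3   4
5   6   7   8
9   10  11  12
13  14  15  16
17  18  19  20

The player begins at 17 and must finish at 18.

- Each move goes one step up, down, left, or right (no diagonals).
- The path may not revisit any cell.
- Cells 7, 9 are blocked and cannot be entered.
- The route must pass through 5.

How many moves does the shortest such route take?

Any route passes through 5 somewhere between 17 and 18. Summing Manhattan distances along the two legs (17 → 5 → 18) gives a lower bound of 3 + 4 = 7 moves.
That bound ignores the blocked cells. Measuring each leg by the fewest moves that actually steer around them (17→5: 5; 5→18: 4) raises the lower bound to 9.
The shortest route satisfying every rule uses 15 moves: 17 → 13 → 14 → 10 → 6 → 5 → 1 → 2 → 3 → 4 → 8 → 12 → 16 → 20 → 19 → 18.
The bound of 9 isn't tight here; checking systematically, no route of length 9 through 14 satisfies every constraint (on a 4-connected grid the length of any start-to-goal walk has the same parity as the Manhattan bound, so only lengths 9, 11, 13, … need checking), so 15 is the minimum.

15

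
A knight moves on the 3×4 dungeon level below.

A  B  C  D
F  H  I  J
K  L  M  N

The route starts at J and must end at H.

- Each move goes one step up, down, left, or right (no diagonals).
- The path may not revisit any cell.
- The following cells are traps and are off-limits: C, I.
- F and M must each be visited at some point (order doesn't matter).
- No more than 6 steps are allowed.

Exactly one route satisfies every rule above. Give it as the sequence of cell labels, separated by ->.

J -> N -> M -> L -> K -> F -> H

The budget equals the shortest possible length, so every move has to be on a shortest route through the required cells.
Route from J: down 1 to N, left 3 to K, up 1 to F, right 1 to H — 6 moves in all.
Check: all required cells visited; 6 ≤ 6 moves.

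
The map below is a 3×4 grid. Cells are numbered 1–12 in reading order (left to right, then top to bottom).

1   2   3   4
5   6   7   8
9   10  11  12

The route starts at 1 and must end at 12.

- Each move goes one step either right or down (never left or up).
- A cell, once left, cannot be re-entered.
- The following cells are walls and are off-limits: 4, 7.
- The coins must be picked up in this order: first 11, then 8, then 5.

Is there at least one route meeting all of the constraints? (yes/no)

8 lies above 11, so going from 11 to 8 would need an upward move — but moves only go right/down, so 11 cannot be visited before 8.

no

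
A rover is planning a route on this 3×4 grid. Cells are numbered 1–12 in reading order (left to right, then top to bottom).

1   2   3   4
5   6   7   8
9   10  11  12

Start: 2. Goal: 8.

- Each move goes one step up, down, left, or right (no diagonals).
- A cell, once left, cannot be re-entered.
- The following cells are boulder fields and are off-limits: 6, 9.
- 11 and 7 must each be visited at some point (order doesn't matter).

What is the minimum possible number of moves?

Any route passes through 11 and 7 in some order between 2 and 8. Summing Manhattan distances along each leg and taking the cheapest ordering (2 → 7 → 11 → 8) gives a lower bound of 2 + 1 + 2 = 5 moves.
A route of 5 moves achieves this: 2 → 3 → 7 → 11 → 12 → 8.
Since 5 matches the lower bound, it is optimal.

5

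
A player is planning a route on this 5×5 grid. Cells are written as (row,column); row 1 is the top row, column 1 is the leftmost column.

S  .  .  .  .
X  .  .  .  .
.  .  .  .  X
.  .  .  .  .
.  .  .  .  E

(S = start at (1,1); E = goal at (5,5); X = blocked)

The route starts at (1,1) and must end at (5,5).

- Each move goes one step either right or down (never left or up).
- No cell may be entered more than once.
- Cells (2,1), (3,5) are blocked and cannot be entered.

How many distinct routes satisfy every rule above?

25

A right/down-only route from (1,1) to (5,5) makes exactly 4 down-moves and 4 right-moves in some order.
With no other constraints that would be C(8,4) = 70 routes.
Subtract routes through each blocked cell (inclusion–exclusion for overlaps): − through (2,1): 35 − through (3,5): 15 + through (2,1)&(3,5): 5 → 25.
That gives 25 routes.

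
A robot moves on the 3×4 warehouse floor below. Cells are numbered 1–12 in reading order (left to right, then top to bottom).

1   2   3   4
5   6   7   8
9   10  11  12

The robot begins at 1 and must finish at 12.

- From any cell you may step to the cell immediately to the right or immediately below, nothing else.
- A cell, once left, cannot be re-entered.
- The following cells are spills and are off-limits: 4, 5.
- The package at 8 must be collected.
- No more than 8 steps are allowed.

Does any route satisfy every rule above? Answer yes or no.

One route that works: 1 → 2 → 6 → 7 → 8 → 12.

yes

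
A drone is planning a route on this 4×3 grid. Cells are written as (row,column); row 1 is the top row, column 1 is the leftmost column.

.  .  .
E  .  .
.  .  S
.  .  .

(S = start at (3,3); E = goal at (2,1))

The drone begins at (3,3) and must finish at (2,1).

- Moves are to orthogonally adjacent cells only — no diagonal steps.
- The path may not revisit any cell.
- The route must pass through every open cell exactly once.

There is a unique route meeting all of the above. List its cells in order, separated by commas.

Need to visit all 12 open cells exactly once, starting at (3,3) and ending at (2,1).
Cell (1,1) has only two open neighbours ((2,1) and (1,2)), so the path must pass straight through it: one of those is the cell it's entered from and the other is where it exits.
Route from (3,3): down 1 to (4,3), left 2 to (4,1), up 1 to (3,1), right 1 to (3,2), up 1 to (2,2), right 1 to (2,3), up 1 to (1,3), left 2 to (1,1), down 1 to (2,1) — 11 moves in all.
Check: all 12 open cells covered.

(3,3), (4,3), (4,2), (4,1), (3,1), (3,2), (2,2), (2,3), (1,3), (1,2), (1,1), (2,1)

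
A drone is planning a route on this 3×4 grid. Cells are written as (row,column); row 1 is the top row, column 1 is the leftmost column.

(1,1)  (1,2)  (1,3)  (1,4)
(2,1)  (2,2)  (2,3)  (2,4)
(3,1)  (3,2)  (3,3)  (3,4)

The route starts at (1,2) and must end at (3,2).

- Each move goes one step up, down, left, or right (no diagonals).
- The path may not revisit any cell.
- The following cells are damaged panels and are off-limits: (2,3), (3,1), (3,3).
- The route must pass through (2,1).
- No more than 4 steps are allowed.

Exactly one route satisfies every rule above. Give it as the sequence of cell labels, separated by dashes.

The 4-move cap with required stops at (2,1) leaves no slack for detours.
Route from (1,2): left 1 to (1,1), down 1 to (2,1), right 1 to (2,2), down 1 to (3,2) — 4 moves in all.
Check: all required cells visited; 4 ≤ 4 moves.

(1,2) - (1,1) - (2,1) - (2,2) - (3,2)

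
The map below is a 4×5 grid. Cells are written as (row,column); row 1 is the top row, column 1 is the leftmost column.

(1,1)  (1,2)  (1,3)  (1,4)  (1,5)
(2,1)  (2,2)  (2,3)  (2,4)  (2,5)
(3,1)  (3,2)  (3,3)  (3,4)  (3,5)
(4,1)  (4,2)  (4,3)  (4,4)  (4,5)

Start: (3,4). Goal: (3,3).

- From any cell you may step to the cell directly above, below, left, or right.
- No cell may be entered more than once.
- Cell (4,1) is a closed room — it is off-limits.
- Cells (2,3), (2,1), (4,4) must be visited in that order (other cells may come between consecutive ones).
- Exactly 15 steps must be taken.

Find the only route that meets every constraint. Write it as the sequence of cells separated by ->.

(3,4) -> (2,4) -> (2,3) -> (2,2) -> (2,1) -> (1,1) -> (1,2) -> (1,3) -> (1,4) -> (1,5) -> (2,5) -> (3,5) -> (4,5) -> (4,4) -> (4,3) -> (3,3)

The waypoints must appear in the order (2,3), (2,1), (4,4), with no cell reused.
Route from (3,4): up to (2,4), 3× left (reaching (2,1)), up to (1,1), 4× right (reaching (1,5)), 3× down (reaching (4,5)), 2× left (reaching (4,3)), up to (3,3) — 15 moves in all.
Check: order respected ((2,3) at step 2, (2,1) at step 4, (4,4) at step 13); 15 moves as required.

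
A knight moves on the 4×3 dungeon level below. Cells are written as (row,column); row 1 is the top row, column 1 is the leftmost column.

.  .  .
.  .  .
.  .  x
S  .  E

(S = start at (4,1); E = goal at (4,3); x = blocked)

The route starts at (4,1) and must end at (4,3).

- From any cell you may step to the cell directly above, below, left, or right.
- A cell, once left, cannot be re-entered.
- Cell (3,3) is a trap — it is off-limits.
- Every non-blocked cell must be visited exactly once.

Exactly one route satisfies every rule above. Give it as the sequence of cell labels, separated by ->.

(4,1) -> (3,1) -> (2,1) -> (1,1) -> (1,2) -> (1,3) -> (2,3) -> (2,2) -> (3,2) -> (4,2) -> (4,3)

Need to visit all 11 open cells exactly once, starting at (4,1) and ending at (4,3).
Cell (2,3) has only two open neighbours ((1,3) and (2,2)), so the path must pass straight through it: one of those is the cell it's entered from and the other is where it exits.
Route from (4,1): up 3 to (1,1), right 2 to (1,3), down 1 to (2,3), left 1 to (2,2), down 2 to (4,2), right 1 to (4,3) — 10 moves in all.
Check: all 11 open cells covered.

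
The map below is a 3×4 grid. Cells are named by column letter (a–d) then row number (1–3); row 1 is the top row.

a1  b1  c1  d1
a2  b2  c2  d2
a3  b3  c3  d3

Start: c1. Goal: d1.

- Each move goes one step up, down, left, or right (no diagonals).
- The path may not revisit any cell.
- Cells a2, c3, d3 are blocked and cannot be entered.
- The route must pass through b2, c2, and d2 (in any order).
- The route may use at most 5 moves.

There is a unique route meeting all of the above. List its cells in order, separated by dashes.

The 5-move cap with required stops at b2, c2, d2 leaves no slack for detours.
Route from c1: left 1 to b1, down 1 to b2, right 2 to d2, up 1 to d1 — 5 moves in all.
Check: all required cells visited; 5 ≤ 5 moves.

c1 - b1 - b2 - c2 - d2 - d1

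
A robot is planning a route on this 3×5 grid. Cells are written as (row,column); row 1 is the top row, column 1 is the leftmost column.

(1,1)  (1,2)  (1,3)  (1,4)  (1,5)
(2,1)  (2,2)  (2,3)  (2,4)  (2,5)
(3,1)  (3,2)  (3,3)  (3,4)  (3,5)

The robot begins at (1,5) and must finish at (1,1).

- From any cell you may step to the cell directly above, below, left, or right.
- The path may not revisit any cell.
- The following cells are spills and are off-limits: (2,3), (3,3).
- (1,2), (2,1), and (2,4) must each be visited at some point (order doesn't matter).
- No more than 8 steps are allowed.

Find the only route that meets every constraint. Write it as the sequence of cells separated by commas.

The budget equals the shortest possible length, so every move has to be on a shortest route through the required cells.
Route from (1,5): down to (2,5), left to (2,4), up to (1,4), 2× left (reaching (1,2)), down to (2,2), left to (2,1), up to (1,1) — 8 moves in all.
Check: all required cells visited; 8 ≤ 8 moves.

(1,5), (2,5), (2,4), (1,4), (1,3), (1,2), (2,2), (2,1), (1,1)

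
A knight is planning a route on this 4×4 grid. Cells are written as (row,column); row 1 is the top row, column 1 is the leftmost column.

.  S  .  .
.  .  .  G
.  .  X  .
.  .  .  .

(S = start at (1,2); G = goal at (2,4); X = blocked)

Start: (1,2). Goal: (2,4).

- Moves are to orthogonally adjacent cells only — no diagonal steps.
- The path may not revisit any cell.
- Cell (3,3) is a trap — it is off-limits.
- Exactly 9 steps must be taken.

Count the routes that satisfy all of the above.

Need simple routes of exactly 9 moves from (1,2) to (2,4) (Manhattan distance 3, so 3 moves are spent on a detour and 3 undoing it).
Branch systematically from the start, pruning whenever the remaining move budget drops below the Manhattan distance to (2,4) or differs from it in parity. Grouping the completions by first move — via (2,2): 3; via (1,1): 5; via (1,3): 1 — and summing: 3 + 5 + 1 = 9.
That gives 9 routes.

9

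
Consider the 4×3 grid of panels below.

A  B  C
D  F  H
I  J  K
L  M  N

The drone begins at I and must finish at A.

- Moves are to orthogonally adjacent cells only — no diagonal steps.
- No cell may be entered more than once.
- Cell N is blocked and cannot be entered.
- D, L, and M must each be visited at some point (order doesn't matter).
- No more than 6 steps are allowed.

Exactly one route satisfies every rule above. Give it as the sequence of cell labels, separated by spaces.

Any route must reach D, L, and M and still end at A within 6 moves, so the order of the required stops is forced.
Route from I: down to L, right to M, 2× up (reaching F), left to D, up to A — 6 moves in all.
Check: all required cells visited; 6 ≤ 6 moves.

I L M J F D A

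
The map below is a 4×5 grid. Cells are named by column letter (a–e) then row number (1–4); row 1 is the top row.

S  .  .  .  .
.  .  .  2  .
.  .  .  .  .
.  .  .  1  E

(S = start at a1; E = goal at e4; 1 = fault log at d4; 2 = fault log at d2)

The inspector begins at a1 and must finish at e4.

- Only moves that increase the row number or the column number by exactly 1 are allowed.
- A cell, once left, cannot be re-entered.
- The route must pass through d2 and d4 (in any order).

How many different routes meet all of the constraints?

4

A right/down-only route from a1 to e4 makes exactly 3 down-moves and 4 right-moves in some order.
With no other constraints that would be C(7,3) = 35 routes.
A monotone route can only reach the required cells in the order d2, d4, so split there and multiply the segment counts: a1→d2: 4; d2→d4: 1; d4→e4: 1; product = 4.
That gives 4 routes.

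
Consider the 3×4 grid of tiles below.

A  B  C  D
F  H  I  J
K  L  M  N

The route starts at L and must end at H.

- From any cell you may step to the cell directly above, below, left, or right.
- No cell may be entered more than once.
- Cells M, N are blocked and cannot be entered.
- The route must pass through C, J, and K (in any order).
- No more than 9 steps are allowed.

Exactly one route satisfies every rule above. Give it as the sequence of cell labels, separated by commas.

L, K, F, A, B, C, D, J, I, H

Any route must reach C, J, and K and still end at H within 9 moves, so the order of the required stops is forced.
Route from L: left to K, 2× up (reaching A), 3× right (reaching D), down to J, 2× left (reaching H) — 9 moves in all.
Check: all required cells visited; 9 ≤ 9 moves.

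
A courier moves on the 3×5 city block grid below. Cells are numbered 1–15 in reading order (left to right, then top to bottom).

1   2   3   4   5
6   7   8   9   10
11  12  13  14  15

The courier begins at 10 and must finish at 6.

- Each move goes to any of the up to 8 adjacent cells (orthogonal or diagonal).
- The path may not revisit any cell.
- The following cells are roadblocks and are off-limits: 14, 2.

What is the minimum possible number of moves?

4

With diagonal moves allowed, the Chebyshev distance max(|Δrow|,|Δcol|) from 10 to 6 is 4, so at least 4 moves are needed.
A route of 4 moves achieves this: 10 → 4 → 3 → 7 → 6.
Since 4 matches the lower bound, it is optimal.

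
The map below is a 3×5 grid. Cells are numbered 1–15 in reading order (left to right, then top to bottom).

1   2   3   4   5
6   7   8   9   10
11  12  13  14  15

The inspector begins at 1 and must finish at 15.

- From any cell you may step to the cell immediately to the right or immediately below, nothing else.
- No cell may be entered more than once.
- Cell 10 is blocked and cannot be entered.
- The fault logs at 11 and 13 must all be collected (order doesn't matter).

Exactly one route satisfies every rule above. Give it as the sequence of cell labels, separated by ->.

Moves only go right or down, so the column and row indices never decrease.
Route from 1: 2× down (reaching 11), 4× right (reaching 15) — 6 moves in all.
Check: all required cells visited.

1 -> 6 -> 11 -> 12 -> 13 -> 14 -> 15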